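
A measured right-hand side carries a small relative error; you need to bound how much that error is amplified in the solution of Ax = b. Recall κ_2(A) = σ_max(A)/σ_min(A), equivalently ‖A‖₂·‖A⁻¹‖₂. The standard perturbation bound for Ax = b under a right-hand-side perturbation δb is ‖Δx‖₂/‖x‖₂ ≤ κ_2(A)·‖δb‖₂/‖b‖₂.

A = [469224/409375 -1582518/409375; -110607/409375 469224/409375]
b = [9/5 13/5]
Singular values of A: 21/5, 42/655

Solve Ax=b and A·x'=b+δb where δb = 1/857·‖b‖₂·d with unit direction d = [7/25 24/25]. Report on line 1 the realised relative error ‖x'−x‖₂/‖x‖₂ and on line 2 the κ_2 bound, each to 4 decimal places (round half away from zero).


0.0012
0.0764

σ_max = 21/5, σ_min = 42/655
condition number: (21/5) ÷ (42/655) = 65.5000
bound on ‖Δx‖/‖x‖: κ·ε = 65.5000·1/857 = 0.0764
solve Ax = b  →  x = [44.9810 12.8714]
‖b‖₂ = 3.1623 and ‖x‖₂ = 46.7863
Δx = A⁻¹·δb where δb = 1/857·3.1623·d; ‖Δx‖ = 0.0575
dividing the unrounded norms, ‖Δx‖/‖x‖ = 0.0012
so the bound overstates the realised error by a factor of ≈ 62.1396 (computed from the unrounded values)


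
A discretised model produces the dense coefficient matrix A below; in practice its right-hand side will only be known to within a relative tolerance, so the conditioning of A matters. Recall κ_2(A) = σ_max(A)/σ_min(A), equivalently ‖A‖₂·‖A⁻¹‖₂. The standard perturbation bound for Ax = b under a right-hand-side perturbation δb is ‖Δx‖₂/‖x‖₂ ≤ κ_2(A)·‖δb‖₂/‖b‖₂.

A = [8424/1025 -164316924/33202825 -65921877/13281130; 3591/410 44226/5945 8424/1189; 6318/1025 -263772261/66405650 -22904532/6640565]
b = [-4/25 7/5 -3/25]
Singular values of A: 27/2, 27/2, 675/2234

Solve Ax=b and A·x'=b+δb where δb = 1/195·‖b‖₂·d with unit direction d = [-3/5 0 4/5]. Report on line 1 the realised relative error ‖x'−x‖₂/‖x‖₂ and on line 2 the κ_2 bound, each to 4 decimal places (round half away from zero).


0.2291
0.2291

from the listed singular values, σ₁ = 27/2, σ_n = 675/2234
κ_2(A) = (27/2) / (675/2234) = 44.6800
κ_2(A)·‖δb‖/‖b‖ = 0.2291
solve Ax = b  →  x = [0.0560 0.0641 0.0611]
2-norm of b is 1.4142; of x, 0.1048
Δx = A⁻¹·δb where δb = 1/195·1.4142·d; ‖Δx‖ = 0.0240
relative error = 0.2291
so the bound is sharp here: realised error equals the bound


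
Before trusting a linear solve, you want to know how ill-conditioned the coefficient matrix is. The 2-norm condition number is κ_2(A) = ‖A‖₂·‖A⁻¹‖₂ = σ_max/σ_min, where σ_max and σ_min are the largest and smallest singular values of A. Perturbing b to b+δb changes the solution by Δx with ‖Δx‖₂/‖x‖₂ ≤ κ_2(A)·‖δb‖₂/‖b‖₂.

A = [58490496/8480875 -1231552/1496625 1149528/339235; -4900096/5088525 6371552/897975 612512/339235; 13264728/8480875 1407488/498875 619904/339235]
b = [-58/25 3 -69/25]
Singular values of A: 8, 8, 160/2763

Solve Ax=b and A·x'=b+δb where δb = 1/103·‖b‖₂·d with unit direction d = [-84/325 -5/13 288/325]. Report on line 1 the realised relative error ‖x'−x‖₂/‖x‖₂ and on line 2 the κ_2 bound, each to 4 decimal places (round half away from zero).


0.0152
1.3413

from the listed singular values, σ₁ = 8, σ_n = 160/2763
condition number: 8 ÷ (160/2763) = 138.1500
bound on ‖Δx‖/‖x‖: κ·ε = 138.1500·1/103 = 1.3413
solve Ax = b  →  x = [23.0404 14.7458 -43.9976]
‖b‖ = 4.6904, ‖x‖ = 51.8082
re-solving with b+δb shifts x by Δx of norm 0.7864
relative error = 0.0152
so the bound overstates the realised error by a factor of ≈ 88.3644 (computed from the unrounded values)


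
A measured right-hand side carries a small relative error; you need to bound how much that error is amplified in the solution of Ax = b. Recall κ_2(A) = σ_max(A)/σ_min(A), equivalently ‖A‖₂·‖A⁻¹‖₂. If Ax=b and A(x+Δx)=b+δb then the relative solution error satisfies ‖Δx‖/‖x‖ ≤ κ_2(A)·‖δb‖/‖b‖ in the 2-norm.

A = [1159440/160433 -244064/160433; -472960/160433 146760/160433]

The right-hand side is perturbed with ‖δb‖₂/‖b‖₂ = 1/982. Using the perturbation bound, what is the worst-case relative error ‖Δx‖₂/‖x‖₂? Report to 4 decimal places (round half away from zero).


form AᵀA = [9278060800/152300281 -2085143040/152300281; -2085143040/152300281 479915584/152300281] with trace 5804864/90601 and determinant 409600/90601
char-poly roots: 64 and 6400/90601
κ = σ_max/σ_min = 8/(80/301) = 30.1000
worst-case relative error ≤ 30.1000 × 1/982 = 0.0307

0.0307


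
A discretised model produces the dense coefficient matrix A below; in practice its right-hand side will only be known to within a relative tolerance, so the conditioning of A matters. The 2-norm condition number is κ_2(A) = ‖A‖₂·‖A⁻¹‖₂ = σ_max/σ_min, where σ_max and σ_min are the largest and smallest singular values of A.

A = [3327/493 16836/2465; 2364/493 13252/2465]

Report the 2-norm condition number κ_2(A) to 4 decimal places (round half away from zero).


M = AᵀA = [16657425/243049 17468220/243049; 17468220/243049 18362656/243049]. tr(M)=41641/289, det(M)=3600/289
solving λ² − 41641/289·λ + 3600/289 = 0 gives λ = 144, 25/289
σ_max=√144=12, σ_min=√(25/289)=(5/17) → κ = 40.8000

40.8000


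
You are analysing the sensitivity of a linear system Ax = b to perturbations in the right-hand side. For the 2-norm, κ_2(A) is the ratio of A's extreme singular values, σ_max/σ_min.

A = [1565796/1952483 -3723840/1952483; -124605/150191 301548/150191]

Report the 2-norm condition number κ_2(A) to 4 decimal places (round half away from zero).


M = AᵀA = [6035291001/4532924929 -14483763900/4532924929; -14483763900/4532924929 34761422736/4532924929]. tr(M)=241400673/26822041, det(M)=20736/26822041
solving λ² − 241400673/26822041·λ + 20736/26822041 = 0 gives λ = 9, 2304/26822041
so κ_2 = √(9 / (2304/26822041)) = 323.6875

323.6875


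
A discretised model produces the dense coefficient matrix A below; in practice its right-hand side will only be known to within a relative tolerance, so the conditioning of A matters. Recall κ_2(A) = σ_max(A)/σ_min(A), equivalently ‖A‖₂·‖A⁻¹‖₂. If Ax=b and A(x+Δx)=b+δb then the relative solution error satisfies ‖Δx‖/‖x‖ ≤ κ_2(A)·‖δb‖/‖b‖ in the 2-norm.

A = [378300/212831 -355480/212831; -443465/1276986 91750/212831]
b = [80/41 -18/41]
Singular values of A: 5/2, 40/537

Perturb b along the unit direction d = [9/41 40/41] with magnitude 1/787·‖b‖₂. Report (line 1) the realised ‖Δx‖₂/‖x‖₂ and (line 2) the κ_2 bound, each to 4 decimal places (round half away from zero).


0.0426
0.0426

largest singular value 5/2, smallest 40/537
κ = σ_max/σ_min = (5/2)/(40/537) = 33.5625
bound on ‖Δx‖/‖x‖: κ·ε = 33.5625·1/787 = 0.0426
solve Ax = b  →  x = [0.5793 -0.5517]
‖b‖ = 2.0000, ‖x‖ = 0.8000
δb = ε·‖b‖·d = [0.0006 0.0025]; solving A·Δx = δb gives ‖Δx‖ = 0.0341
relative error = 0.0426
tightness: 0.0426 against a bound of 0.0426; the bound is attained (ratio 1)


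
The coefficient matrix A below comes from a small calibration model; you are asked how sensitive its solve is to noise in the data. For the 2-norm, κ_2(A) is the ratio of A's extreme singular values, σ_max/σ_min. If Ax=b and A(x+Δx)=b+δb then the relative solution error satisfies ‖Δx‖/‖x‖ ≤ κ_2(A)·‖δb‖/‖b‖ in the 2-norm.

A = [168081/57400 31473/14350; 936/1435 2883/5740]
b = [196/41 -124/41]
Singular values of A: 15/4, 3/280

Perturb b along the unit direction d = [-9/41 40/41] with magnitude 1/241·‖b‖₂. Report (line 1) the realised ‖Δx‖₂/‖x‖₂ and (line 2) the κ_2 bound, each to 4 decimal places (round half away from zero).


σ_max = 15/4, σ_min = 3/280
κ = σ_max/σ_min = (15/4)/(3/280) = 350.0000
perturbation bound = 350.0000·1/241 = 1.4523
solve Ax = b  →  x = [224.8533 -298.0267]
2-norm of b is 5.6569; of x, 373.3349
re-solving with b+δb shifts x by Δx of norm 2.1908
relative error = 0.0059
tightness: 0.0059 against a bound of 1.4523 (unrounded ratio ≈ 0.0040)

0.0059
1.4523


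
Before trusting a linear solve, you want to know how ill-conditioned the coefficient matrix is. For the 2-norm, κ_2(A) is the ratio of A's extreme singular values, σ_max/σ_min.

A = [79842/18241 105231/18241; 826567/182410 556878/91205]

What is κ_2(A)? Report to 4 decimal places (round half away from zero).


188.7000

M = AᵀA = [1570377529/39564100 523418343/9891025; 523418343/9891025 697921749/9891025]. tr(M)=174482581/1582564, det(M)=540225/1582564
eigenvalues of AᵀA: λ = (tr ± √(tr²−4·det))/2 = 441/4, 1225/395641
κ = σ_max/σ_min = (21/2)/(35/629) = 188.7000


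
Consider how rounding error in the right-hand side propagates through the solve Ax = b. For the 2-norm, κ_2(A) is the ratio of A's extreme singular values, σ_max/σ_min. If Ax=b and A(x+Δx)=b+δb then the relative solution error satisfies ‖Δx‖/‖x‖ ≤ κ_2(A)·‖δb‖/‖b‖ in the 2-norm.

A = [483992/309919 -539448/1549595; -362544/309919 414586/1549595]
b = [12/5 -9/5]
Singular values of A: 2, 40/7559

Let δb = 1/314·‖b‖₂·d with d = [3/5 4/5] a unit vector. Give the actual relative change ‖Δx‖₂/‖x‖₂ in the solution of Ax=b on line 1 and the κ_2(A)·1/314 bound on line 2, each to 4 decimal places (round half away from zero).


1.2037
1.2037

σ_max = 2, σ_min = 40/7559
condition number: 2 ÷ (40/7559) = 377.9500
bound on ‖Δx‖/‖x‖: κ·ε = 377.9500·1/314 = 1.2037
solve Ax = b  →  x = [1.4634 -0.3293]
‖b‖₂ = 3.0000 and ‖x‖₂ = 1.5000
with δb = [0.0057 0.0076], A·Δx = δb → ‖Δx‖ = 1.8055
dividing the unrounded norms, ‖Δx‖/‖x‖ = 1.2037
so the bound is sharp here: realised error equals the bound


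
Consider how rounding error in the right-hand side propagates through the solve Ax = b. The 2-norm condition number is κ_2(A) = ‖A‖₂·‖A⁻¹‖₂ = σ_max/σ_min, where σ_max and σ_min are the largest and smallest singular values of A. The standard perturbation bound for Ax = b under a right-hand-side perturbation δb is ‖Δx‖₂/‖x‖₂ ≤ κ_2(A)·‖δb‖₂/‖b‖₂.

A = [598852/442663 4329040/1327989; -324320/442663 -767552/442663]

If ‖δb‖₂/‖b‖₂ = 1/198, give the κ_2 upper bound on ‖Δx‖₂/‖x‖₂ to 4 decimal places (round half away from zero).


1.8968

form AᵀA = [123451472/52156117 888808000/156468351; 888808000/156468351 6399470848/469405053] with trace 577733392/36108081 and determinant 65536/36108081
eigenvalues of AᵀA: λ = (tr ± √(tr²−4·det))/2 = 16, 4096/36108081
κ_2(A) = √(λ_max/λ_min) = √(16 / (4096/36108081)) = 375.5625
worst-case relative error ≤ 375.5625 × 1/198 = 1.8968


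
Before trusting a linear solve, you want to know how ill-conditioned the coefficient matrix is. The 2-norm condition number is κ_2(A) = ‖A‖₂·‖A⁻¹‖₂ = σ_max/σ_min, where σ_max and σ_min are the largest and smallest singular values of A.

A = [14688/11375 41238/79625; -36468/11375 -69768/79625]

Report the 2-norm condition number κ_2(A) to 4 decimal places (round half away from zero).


form AᵀA = [9145872/765625 18639072/5359375; 18639072/5359375 38864772/37515625] with trace 155844/12005 and determinant 419904/1500625
eigenvalues of AᵀA: λ = (tr ± √(tr²−4·det))/2 = 324/25, 1296/60025
κ = σ_max/σ_min = (18/5)/(36/245) = 24.5000

24.5000


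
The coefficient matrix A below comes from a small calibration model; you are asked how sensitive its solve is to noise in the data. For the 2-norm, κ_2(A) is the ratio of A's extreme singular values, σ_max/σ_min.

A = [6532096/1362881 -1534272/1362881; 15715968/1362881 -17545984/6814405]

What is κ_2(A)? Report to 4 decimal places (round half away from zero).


255.7000

M = AᵀA = [1713964072960/10990796569 -1928178597888/54953982845; -1928178597888/54953982845 2169889460224/274769914225]. tr(M)=26781077504/163456225, det(M)=67108864/163456225
char-poly roots: 4096/25 and 16384/6538249
κ = σ_max/σ_min = (64/5)/(128/2557) = 255.7000


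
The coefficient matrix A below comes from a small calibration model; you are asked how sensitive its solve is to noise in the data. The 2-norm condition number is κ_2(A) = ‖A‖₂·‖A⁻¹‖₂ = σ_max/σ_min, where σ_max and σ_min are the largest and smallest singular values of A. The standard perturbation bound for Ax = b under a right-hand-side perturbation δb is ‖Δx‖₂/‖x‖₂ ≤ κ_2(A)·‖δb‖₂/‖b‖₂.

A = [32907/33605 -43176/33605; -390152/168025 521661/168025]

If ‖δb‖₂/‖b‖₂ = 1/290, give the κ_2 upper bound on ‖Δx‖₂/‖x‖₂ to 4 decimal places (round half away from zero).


1.0697

M = AᵀA = [1060889641/167055625 -1414478688/167055625; -1414478688/167055625 1886002209/167055625]. tr(M)=117875674/6682225, det(M)=21609/6682225
char-poly roots: 441/25 and 49/267289
σ_max=√(441/25)=(21/5), σ_min=√(49/267289)=(7/517) → κ = 310.2000
perturbation bound = 310.2000·1/290 = 1.0697


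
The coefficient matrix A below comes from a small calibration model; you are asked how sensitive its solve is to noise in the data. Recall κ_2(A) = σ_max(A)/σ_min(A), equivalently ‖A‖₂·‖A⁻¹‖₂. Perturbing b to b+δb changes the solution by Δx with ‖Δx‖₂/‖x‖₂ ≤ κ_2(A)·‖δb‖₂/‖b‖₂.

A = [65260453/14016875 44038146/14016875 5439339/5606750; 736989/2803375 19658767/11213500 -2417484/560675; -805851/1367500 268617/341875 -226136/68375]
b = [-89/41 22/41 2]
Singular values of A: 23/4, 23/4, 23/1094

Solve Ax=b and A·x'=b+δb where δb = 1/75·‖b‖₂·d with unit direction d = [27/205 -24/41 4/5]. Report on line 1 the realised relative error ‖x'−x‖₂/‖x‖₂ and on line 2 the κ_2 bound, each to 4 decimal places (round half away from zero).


largest singular value 23/4, smallest 23/1094
condition number: (23/4) ÷ (23/1094) = 273.5000
κ_2(A)·‖δb‖/‖b‖ = 3.6467
solve Ax = b  →  x = [-27.7343 36.3993 12.9843]
‖b‖₂ = 3.0000 and ‖x‖₂ = 47.5678
with δb = [0.0053 -0.0234 0.0320], A·Δx = δb → ‖Δx‖ = 1.9026
relative error = 0.0400
so the bound overstates the realised error by a factor of ≈ 91.1715 (computed from the unrounded values)

0.0400
3.6467


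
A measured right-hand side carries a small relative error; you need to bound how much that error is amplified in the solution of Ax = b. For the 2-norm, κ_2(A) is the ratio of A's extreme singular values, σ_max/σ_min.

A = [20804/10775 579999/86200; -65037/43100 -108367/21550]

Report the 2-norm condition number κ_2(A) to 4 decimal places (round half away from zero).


M = AᵀA = [446188561/74304400 764566551/37152200; 764566551/37152200 20971733881/297217600]. tr(M)=910259525/11888704, det(M)=37515625/190219264
solving λ² − 910259525/11888704·λ + 37515625/190219264 = 0 gives λ = 1225/16, 30625/11888704
so κ_2 = √((1225/16) / (30625/11888704)) = 172.4000

172.4000


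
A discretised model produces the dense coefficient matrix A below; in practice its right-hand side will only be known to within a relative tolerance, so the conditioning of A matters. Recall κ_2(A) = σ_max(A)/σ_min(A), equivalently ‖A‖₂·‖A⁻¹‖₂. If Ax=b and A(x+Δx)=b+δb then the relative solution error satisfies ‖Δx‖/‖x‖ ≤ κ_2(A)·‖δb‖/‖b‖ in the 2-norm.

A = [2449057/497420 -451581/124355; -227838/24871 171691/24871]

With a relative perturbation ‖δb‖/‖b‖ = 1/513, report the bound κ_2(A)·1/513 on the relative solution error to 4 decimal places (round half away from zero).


AᵀA = [92601875041/856147600 -17362356453/214036900; -17362356453/214036900 3255606874/53509225]; tr = 5787663401/34245904, det = 17850625/34245904
eigenvalues of AᵀA: λ = (tr ± √(tr²−4·det))/2 = 169, 105625/34245904
κ = σ_max/σ_min = 13/(325/5852) = 234.0800
bound on ‖Δx‖/‖x‖: κ·ε = 234.0800·1/513 = 0.4563

0.4563


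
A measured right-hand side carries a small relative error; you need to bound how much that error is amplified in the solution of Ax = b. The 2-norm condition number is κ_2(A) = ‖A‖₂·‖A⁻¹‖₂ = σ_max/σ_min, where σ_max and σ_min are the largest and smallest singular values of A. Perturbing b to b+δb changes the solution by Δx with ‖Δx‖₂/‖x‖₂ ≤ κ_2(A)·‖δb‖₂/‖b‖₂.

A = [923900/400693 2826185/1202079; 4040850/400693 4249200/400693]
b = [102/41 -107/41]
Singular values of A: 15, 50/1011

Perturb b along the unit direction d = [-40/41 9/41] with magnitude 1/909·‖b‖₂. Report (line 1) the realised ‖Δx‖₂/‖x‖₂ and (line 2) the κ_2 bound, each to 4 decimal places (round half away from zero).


σ_max = 15, σ_min = 50/1011
κ = σ_max/σ_min = 15/(50/1011) = 303.3000
κ_2(A)·‖δb‖/‖b‖ = 0.3337
solve Ax = b  →  x = [43.8343 -41.9310]
2-norm of b is 3.6056; of x, 60.6601
with δb = [-0.0039 0.0009], A·Δx = δb → ‖Δx‖ = 0.0802
dividing the unrounded norms, ‖Δx‖/‖x‖ = 0.0013
realised/bound (from unrounded values) ≈ 0.0040

0.0013
0.3337


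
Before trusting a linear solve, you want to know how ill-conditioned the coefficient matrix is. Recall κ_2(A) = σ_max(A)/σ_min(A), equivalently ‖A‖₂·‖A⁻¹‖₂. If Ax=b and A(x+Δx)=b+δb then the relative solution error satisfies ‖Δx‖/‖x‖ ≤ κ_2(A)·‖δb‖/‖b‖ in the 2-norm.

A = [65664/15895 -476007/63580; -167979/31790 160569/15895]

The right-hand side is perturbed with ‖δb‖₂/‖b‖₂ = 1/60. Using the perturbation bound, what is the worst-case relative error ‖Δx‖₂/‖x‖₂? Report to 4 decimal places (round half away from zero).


AᵀA = [1818559521/40424164 -1704019275/20212082; -1704019275/20212082 25564044969/161696656]; tr = 113627277/559504, det = 10556001/2238016
char-poly roots: 3249/16 and 3249/139876
σ_max=√(3249/16)=(57/4), σ_min=√(3249/139876)=(57/374) → κ = 93.5000
κ_2(A)·‖δb‖/‖b‖ = 1.5583

1.5583


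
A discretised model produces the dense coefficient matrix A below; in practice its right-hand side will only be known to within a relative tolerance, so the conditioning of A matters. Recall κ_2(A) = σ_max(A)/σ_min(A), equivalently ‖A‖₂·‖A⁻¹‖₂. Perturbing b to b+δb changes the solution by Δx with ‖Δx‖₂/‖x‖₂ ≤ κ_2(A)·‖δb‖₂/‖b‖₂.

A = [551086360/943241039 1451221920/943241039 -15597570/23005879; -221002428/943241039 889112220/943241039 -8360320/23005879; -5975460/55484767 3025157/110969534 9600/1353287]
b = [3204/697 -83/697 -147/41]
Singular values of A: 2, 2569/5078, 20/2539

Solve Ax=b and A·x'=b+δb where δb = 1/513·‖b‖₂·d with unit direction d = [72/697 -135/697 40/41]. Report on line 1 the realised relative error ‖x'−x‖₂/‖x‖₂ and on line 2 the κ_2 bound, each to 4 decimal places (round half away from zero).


0.0038
0.4949

largest singular value 2, smallest 20/2539
κ_2(A) = 2 / (20/2539) = 253.9000
perturbation bound = 253.9000·1/513 = 0.4949
solve Ax = b  →  x = [-25.9638 -142.4086 -352.3231]
‖b‖₂ = 5.8310 and ‖x‖₂ = 380.9014
δb = ε·‖b‖·d = [0.0012 -0.0022 0.0111]; solving A·Δx = δb gives ‖Δx‖ = 1.4430
dividing the unrounded norms, ‖Δx‖/‖x‖ = 0.0038
tightness: 0.0038 against a bound of 0.4949 (unrounded ratio ≈ 0.0077)


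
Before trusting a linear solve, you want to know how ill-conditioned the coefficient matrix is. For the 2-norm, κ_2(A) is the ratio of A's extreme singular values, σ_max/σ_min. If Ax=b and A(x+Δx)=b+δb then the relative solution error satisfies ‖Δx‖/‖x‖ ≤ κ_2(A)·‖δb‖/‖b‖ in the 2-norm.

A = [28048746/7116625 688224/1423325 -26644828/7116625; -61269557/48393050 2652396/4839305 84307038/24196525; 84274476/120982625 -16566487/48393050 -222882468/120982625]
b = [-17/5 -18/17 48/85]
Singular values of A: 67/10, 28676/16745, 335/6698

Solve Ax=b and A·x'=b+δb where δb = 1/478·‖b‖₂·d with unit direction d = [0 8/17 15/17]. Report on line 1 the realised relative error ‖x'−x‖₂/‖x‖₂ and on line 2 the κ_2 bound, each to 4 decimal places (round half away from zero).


0.0849
0.2803

from the listed singular values, σ₁ = 67/10, σ_n = 335/6698
κ_2(A) = (67/10) / (335/6698) = 133.9600
worst-case relative error ≤ 133.9600 × 1/478 = 0.2803
solve Ax = b  →  x = [-1.4157 -0.8244 -0.6886]
‖b‖ = 3.6056, ‖x‖ = 1.7771
with δb = [0.0000 0.0035 0.0067], A·Δx = δb → ‖Δx‖ = 0.1508
relative error = 0.0849
so the bound overstates the realised error by a factor of ≈ 3.3022 (computed from the unrounded values)


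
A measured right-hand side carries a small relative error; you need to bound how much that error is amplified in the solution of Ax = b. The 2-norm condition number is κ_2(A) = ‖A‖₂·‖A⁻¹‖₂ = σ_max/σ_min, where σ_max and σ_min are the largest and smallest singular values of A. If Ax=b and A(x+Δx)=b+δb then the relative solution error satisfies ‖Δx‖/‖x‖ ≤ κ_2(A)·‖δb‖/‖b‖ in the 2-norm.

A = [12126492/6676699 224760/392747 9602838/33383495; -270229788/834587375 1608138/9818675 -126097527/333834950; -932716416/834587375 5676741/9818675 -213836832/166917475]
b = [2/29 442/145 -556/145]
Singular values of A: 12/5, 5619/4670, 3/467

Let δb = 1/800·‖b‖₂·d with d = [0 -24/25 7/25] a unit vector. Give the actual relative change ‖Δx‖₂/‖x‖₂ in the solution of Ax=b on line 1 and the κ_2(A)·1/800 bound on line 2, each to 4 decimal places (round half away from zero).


0.0015
0.4670

largest singular value 12/5, smallest 3/467
κ_2(A) = (12/5) / (3/467) = 373.6000
bound on ‖Δx‖/‖x‖: κ·ε = 373.6000·1/800 = 0.4670
solve Ax = b  →  x = [202.2513 -452.0429 -377.4504]
2-norm of b is 4.8990; of x, 622.6694
with δb = [0.0000 -0.0059 0.0017], A·Δx = δb → ‖Δx‖ = 0.9533
realised ‖Δx‖/‖x‖ = 0.0015
realised/bound (from unrounded values) ≈ 0.0033


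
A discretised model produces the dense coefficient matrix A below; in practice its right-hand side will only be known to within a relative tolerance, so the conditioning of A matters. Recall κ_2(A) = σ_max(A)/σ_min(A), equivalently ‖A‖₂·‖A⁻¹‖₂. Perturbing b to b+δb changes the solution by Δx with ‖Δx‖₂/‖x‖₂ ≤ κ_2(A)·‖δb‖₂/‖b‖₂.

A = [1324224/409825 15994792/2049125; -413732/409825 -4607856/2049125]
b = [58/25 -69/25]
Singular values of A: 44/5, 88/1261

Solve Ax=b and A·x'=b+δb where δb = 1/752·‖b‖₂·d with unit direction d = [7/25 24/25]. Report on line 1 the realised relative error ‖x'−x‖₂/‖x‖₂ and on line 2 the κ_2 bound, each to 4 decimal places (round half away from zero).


0.0024
0.1677

σ_max = 44/5, σ_min = 88/1261
condition number: (44/5) ÷ (88/1261) = 126.1000
perturbation bound = 126.1000·1/752 = 0.1677
solve Ax = b  →  x = [26.5857 -10.7080]
‖b‖ = 3.6056, ‖x‖ = 28.6611
with δb = [0.0013 0.0046], A·Δx = δb → ‖Δx‖ = 0.0687
dividing the unrounded norms, ‖Δx‖/‖x‖ = 0.0024
tightness: 0.0024 against a bound of 0.1677 (unrounded ratio ≈ 0.0143)


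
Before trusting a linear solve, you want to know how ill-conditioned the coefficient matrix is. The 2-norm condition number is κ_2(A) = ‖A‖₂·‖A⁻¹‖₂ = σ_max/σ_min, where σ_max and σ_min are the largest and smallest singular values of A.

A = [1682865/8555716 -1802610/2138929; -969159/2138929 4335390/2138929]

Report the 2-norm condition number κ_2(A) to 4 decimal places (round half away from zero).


M = AᵀA = [105682492809/433137729424 -58699048005/54142216178; -58699048005/54142216178 130443841800/27071108089]. tr(M)=1304452089/257666704, det(M)=18225/64416676
eigenvalues of AᵀA: λ = (tr ± √(tr²−4·det))/2 = 81/16, 900/16104169
so κ_2 = √((81/16) / (900/16104169)) = 300.9750

300.9750


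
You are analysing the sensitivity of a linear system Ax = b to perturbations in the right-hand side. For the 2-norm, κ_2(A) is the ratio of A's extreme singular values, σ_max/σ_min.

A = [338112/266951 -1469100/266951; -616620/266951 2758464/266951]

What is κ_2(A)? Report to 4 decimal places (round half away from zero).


383.0000

form AᵀA = [1711210896/246584209 -7604305920/246584209; -7604305920/246584209 33797157264/246584209] with trace 21123360/146689 and determinant 20736/146689
char-poly roots: 144 and 144/146689
κ_2(A) = √(λ_max/λ_min) = √(144 / (144/146689)) = 383.0000


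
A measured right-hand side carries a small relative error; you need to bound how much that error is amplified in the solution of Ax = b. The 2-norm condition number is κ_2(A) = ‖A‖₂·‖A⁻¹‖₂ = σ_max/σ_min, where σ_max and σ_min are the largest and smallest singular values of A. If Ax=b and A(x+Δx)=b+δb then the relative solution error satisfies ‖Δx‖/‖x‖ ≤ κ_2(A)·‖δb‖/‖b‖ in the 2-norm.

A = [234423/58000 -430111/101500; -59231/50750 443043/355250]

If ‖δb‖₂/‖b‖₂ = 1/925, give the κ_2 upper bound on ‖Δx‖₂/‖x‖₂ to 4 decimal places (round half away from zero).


0.4238

form AᵀA = [4667655889/263737600 -1715340069/92308160; -1715340069/92308160 15759882469/807696400] with trace 114357493/3073280 and determinant 13845841/1536640000
eigenvalues of AᵀA: λ = (tr ± √(tr²−4·det))/2 = 3721/100, 3721/15366400
σ_max=√(3721/100)=(61/10), σ_min=√(3721/15366400)=(61/3920) → κ = 392.0000
κ_2(A)·‖δb‖/‖b‖ = 0.4238


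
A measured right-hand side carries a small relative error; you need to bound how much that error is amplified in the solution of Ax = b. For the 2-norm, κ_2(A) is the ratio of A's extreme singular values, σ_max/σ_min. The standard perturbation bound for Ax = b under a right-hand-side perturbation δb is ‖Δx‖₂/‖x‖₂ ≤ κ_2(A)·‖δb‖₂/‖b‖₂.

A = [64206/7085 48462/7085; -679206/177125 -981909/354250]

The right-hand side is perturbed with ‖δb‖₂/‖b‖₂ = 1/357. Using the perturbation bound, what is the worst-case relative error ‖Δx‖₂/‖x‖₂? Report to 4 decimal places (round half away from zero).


M = AᵀA = [17975309544/185640625 13480347483/185640625; 13480347483/185640625 40447094049/742562500]. tr(M)=4493933289/29702500, det(M)=228886641/185640625
eigenvalues of AᵀA: λ = (tr ± √(tr²−4·det))/2 = 15129/100, 60516/7425625
so κ_2 = √((15129/100) / (60516/7425625)) = 136.2500
bound on ‖Δx‖/‖x‖: κ·ε = 136.2500·1/357 = 0.3817

0.3817


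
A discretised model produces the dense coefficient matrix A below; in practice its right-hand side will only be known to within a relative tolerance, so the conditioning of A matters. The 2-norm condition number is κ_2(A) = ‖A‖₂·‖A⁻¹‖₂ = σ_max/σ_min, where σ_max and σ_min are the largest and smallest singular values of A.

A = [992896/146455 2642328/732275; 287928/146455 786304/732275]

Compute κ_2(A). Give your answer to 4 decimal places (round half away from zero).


344.6000

AᵀA = [42749800000/857962681 22799646720/857962681; 22799646720/857962681 12160273984/857962681]; tr = 190000256/2968729, det = 102400/2968729
eigenvalues of AᵀA: λ = (tr ± √(tr²−4·det))/2 = 64, 1600/2968729
κ = σ_max/σ_min = 8/(40/1723) = 344.6000


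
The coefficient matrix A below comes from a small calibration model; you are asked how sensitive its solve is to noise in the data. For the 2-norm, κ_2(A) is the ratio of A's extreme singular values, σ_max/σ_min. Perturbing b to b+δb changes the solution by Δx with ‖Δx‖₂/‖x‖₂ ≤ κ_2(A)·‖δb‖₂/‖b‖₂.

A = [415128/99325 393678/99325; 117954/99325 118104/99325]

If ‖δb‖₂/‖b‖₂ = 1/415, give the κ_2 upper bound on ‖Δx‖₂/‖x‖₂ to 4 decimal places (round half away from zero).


M = AᵀA = [297991044/15784729 283772160/15784729; 283772160/15784729 270289476/15784729]. tr(M)=675720/18769, det(M)=1296/18769
eigenvalues of AᵀA: λ = (tr ± √(tr²−4·det))/2 = 36, 36/18769
κ = σ_max/σ_min = 6/(6/137) = 137.0000
κ_2(A)·‖δb‖/‖b‖ = 0.3301

0.3301


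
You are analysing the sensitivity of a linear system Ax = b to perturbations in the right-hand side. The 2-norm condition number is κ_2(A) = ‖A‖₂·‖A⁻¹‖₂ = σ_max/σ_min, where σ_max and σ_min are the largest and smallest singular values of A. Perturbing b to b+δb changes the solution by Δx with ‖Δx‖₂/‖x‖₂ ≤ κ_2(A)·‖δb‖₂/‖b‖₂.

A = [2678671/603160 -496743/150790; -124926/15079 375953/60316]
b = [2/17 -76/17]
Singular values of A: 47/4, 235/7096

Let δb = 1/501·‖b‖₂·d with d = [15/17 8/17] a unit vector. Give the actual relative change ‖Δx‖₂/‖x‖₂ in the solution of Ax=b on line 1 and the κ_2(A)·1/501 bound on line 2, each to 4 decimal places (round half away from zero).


0.0045
0.7082

σ_max = 47/4, σ_min = 235/7096
κ_2(A) = (47/4) / (235/7096) = 354.8000
perturbation bound = 354.8000·1/501 = 0.7082
solve Ax = b  →  x = [-35.9626 -48.5174]
‖b‖ = 4.4721, ‖x‖ = 60.3924
re-solving with b+δb shifts x by Δx of norm 0.2695
realised ‖Δx‖/‖x‖ = 0.0045
so the bound overstates the realised error by a factor of ≈ 158.6739 (computed from the unrounded values)


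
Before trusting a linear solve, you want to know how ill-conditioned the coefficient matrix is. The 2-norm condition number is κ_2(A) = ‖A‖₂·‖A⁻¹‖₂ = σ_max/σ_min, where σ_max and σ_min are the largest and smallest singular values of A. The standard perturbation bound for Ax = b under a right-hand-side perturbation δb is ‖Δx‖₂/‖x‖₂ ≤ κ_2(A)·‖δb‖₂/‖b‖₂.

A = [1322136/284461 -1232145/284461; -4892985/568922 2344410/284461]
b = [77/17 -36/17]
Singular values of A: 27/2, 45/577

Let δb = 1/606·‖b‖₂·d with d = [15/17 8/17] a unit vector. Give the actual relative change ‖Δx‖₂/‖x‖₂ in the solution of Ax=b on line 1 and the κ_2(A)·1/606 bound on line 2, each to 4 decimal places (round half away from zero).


largest singular value 27/2, smallest 45/577
κ_2(A) = (27/2) / (45/577) = 173.1000
worst-case relative error ≤ 173.1000 × 1/606 = 0.2856
solve Ax = b  →  x = [26.7433 27.6508]
‖b‖₂ = 5.0000 and ‖x‖₂ = 38.4678
re-solving with b+δb shifts x by Δx of norm 0.1058
dividing the unrounded norms, ‖Δx‖/‖x‖ = 0.0028
realised/bound (from unrounded values) ≈ 0.0096

0.0028
0.2856


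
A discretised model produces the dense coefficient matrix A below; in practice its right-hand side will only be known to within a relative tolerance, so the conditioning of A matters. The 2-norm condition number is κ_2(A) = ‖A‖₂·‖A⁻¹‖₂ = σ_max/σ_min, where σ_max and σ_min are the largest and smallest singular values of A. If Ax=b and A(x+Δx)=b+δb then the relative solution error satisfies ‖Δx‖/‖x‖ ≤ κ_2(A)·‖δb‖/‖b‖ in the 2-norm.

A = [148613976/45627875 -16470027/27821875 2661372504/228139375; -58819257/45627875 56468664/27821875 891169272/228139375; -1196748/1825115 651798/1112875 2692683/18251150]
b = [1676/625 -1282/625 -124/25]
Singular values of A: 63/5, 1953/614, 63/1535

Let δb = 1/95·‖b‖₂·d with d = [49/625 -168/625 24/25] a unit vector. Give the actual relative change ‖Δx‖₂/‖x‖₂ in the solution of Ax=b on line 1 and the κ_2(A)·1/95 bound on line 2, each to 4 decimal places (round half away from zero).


0.0158
3.2316

σ_max = 63/5, σ_min = 63/1535
κ_2(A) = (63/5) / (63/1535) = 307.0000
worst-case relative error ≤ 307.0000 × 1/95 = 3.2316
solve Ax = b  →  x = [66.4979 69.7074 -14.7993]
‖b‖₂ = 6.0000 and ‖x‖₂ = 97.4686
δb = ε·‖b‖·d = [0.0050 -0.0170 0.0606]; solving A·Δx = δb gives ‖Δx‖ = 1.5388
realised ‖Δx‖/‖x‖ = 0.0158
so the bound overstates the realised error by a factor of ≈ 204.6840 (computed from the unrounded values)


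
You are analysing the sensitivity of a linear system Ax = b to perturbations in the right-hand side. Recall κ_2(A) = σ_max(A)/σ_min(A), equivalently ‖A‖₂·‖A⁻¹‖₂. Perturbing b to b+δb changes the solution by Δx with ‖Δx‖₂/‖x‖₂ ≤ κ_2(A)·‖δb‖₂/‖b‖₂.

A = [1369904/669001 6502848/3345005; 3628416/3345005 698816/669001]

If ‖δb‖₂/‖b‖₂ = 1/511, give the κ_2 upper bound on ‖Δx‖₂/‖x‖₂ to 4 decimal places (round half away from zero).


0.6639

M = AᵀA = [207893864704/38716465225 39598175232/7743293045; 39598175232/7743293045 188566183936/38716465225]. tr(M)=94283008/9207245, det(M)=1048576/1150905625
solving λ² − 94283008/9207245·λ + 1048576/1150905625 = 0 gives λ = 256/25, 4096/46036225
κ = σ_max/σ_min = (16/5)/(64/6785) = 339.2500
κ_2(A)·‖δb‖/‖b‖ = 0.6639


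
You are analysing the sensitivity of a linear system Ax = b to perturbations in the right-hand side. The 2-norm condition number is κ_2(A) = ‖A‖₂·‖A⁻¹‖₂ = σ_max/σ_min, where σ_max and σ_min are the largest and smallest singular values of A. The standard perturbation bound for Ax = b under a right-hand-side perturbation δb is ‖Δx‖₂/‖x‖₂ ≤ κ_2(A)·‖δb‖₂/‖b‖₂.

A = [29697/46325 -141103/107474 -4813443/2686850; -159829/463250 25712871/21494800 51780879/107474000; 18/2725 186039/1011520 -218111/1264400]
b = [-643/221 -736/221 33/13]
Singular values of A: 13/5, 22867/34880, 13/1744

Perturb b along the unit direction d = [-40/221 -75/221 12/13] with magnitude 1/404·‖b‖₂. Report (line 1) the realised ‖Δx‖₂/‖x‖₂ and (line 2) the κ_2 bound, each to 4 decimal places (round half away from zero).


largest singular value 13/5, smallest 13/1744
condition number: (13/5) ÷ (13/1744) = 348.8000
perturbation bound = 348.8000·1/404 = 0.8634
solve Ax = b  →  x = [515.0431 100.5632 112.2266]
‖b‖₂ = 5.0990 and ‖x‖₂ = 536.6350
Δx = A⁻¹·δb where δb = 1/404·5.0990·d; ‖Δx‖ = 1.6932
relative error = 0.0032
tightness: 0.0032 against a bound of 0.8634 (unrounded ratio ≈ 0.0037)

0.0032
0.8634


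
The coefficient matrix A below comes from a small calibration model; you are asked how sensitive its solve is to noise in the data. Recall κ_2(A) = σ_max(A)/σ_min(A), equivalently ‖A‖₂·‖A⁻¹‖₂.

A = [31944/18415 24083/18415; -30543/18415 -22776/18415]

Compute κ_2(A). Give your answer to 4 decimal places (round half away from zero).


form AᵀA = [464517/80645 348384/80645; 348384/80645 261293/80645] with trace 145162/16129 and determinant 9/16129
solving λ² − 145162/16129·λ + 9/16129 = 0 gives λ = 9, 1/16129
σ_max=√9=3, σ_min=√(1/16129)=(1/127) → κ = 381.0000

381.0000


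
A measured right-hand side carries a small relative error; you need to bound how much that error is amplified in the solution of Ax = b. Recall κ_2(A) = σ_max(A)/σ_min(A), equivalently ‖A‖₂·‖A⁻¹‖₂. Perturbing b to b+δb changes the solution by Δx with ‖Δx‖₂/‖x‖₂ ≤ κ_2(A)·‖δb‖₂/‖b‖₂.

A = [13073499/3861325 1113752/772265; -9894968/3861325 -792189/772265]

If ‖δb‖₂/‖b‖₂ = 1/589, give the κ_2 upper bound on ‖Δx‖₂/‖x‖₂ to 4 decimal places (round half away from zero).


form AᵀA = [10753070712961/596393230225 895972818528/119278646045; 895972818528/119278646045 74720277169/23855729209] with trace 74680932794/3528954025 and determinant 6996025/141158161
solving λ² − 74680932794/3528954025·λ + 6996025/141158161 = 0 gives λ = 529/25, 330625/141158161
κ_2(A) = √(λ_max/λ_min) = √((529/25) / (330625/141158161)) = 95.0480
κ_2(A)·‖δb‖/‖b‖ = 0.1614

0.1614


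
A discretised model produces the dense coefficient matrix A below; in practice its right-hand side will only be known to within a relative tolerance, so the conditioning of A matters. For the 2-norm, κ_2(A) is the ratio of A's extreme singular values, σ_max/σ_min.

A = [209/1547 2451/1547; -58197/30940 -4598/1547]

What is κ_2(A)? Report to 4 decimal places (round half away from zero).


5.6000

M = AᵀA = [20144161/5664400 821997/141610; 821997/141610 160645/14161]. tr(M)=292049/19600, det(M)=130321/19600
char-poly roots: 361/25 and 361/784
κ = σ_max/σ_min = (19/5)/(19/28) = 5.6000


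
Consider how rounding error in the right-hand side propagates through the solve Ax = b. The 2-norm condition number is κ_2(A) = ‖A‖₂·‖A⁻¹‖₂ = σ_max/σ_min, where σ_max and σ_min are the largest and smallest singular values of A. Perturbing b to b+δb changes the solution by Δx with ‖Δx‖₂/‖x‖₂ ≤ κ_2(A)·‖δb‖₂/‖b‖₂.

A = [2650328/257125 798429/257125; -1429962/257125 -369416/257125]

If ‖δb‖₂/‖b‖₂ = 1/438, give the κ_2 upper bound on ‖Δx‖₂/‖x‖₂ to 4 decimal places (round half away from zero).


form AᵀA = [31380726052/228765625 9149998536/228765625; 9149998536/228765625 2678052073/228765625] with trace 10898809/73205 and determinant 55383364/9150625
eigenvalues of AᵀA: λ = (tr ± √(tr²−4·det))/2 = 3721/25, 14884/366025
κ = σ_max/σ_min = (61/5)/(122/605) = 60.5000
worst-case relative error ≤ 60.5000 × 1/438 = 0.1381

0.1381


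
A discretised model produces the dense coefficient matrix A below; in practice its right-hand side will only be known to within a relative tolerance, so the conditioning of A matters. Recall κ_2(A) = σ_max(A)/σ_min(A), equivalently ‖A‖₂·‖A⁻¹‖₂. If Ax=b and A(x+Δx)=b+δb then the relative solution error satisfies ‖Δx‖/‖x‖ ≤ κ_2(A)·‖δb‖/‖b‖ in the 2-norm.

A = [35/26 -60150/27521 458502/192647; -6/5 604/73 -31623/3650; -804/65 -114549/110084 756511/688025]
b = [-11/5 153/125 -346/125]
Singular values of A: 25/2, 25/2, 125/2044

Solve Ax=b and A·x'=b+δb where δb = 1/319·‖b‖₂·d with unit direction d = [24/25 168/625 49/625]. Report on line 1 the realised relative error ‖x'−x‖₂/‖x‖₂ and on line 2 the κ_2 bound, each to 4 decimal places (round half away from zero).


0.0059
0.6408

largest singular value 25/2, smallest 125/2044
κ_2(A) = (25/2) / (125/2044) = 204.4000
bound on ‖Δx‖/‖x‖: κ·ε = 204.4000·1/319 = 0.6408
solve Ax = b  →  x = [0.1908 -23.5676 -22.6748]
‖b‖₂ = 3.7417 and ‖x‖₂ = 32.7050
δb = ε·‖b‖·d = [0.0113 0.0032 0.0009]; solving A·Δx = δb gives ‖Δx‖ = 0.1918
realised ‖Δx‖/‖x‖ = 0.0059
realised/bound (from unrounded values) ≈ 0.0092


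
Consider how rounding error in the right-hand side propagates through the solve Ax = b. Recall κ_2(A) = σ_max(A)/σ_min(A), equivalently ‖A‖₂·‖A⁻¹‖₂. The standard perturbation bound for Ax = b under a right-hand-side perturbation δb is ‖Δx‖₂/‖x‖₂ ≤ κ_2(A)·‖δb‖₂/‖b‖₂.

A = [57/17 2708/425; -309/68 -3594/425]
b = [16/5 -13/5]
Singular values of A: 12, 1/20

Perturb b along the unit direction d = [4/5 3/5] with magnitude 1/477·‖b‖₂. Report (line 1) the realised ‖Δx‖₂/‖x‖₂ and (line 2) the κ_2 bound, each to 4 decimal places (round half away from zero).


largest singular value 12, smallest 1/20
κ_2(A) = 12 / (1/20) = 240.0000
κ_2(A)·‖δb‖/‖b‖ = 0.5031
solve Ax = b  →  x = [-17.4902 9.7059]
‖b‖₂ = 4.1231 and ‖x‖₂ = 20.0028
Δx = A⁻¹·δb where δb = 1/477·4.1231·d; ‖Δx‖ = 0.1729
realised ‖Δx‖/‖x‖ = 0.0086
realised/bound (from unrounded values) ≈ 0.0172

0.0086
0.5031


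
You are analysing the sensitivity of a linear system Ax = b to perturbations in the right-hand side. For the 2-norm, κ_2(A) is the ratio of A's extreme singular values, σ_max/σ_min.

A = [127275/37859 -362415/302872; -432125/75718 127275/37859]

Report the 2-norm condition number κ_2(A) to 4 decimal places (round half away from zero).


12.5760

M = AᵀA = [870338125/19838116 -920834625/39676232; -920834625/39676232 4041785025/317409856]. tr(M)=62170225/1098304, det(M)=87890625/4393216
char-poly roots: 225/4 and 390625/1098304
κ_2(A) = √(λ_max/λ_min) = √((225/4) / (390625/1098304)) = 12.5760
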